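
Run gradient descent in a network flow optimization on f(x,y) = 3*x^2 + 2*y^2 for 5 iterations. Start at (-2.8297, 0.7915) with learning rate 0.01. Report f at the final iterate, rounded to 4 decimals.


Gradient descent on f(x,y) = 3*x^2 + 2*y^2.
Starting point: (-2.8297, 0.7915), alpha = 0.01
Step 1: grad_x = 2*3*-2.8297 = -16.9782, grad_y = 2*2*0.7915 = 3.166
  x_1 = -2.8297 - 0.01*-16.9782 = -2.6599
  y_1 = 0.7915 - 0.01*3.166 = 0.7598
Step 2: grad_x = 2*3*-2.6599 = -15.9595, grad_y = 2*2*0.7598 = 3.0394
  x_2 = -2.6599 - 0.01*-15.9595 = -2.5003
  y_2 = 0.7598 - 0.01*3.0394 = 0.7294
Step 3: grad_x = 2*3*-2.5003 = -15.0019, grad_y = 2*2*0.7294 = 2.9178
  x_3 = -2.5003 - 0.01*-15.0019 = -2.3503
  y_3 = 0.7294 - 0.01*2.9178 = 0.7003
Step 4: grad_x = 2*3*-2.3503 = -14.1018, grad_y = 2*2*0.7003 = 2.8011
  x_4 = -2.3503 - 0.01*-14.1018 = -2.2093
  y_4 = 0.7003 - 0.01*2.8011 = 0.6723
Step 5: grad_x = 2*3*-2.2093 = -13.2557, grad_y = 2*2*0.6723 = 2.689
  x_5 = -2.2093 - 0.01*-13.2557 = -2.0767
  y_5 = 0.6723 - 0.01*2.689 = 0.6454
f(-2.0767, 0.6454) = 3*(-2.0767)^2 + 2*0.6454^2 = 13.7714


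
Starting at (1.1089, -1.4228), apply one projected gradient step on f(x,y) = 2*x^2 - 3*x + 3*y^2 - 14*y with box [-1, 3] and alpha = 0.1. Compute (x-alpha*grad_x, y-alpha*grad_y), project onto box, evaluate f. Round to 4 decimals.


Step 1: Compute gradient at (1.1089, -1.4228).
grad_x = 2*2*1.1089 - 3 = 1.4356
grad_y = 2*3*-1.4228 - 14 = -22.5368
Step 2: Gradient step.
x_raw = 1.1089 - 0.1*1.4356 = 0.9653
y_raw = -1.4228 - 0.1*-22.5368 = 0.8309
Step 3: Project onto [-1, 3].
x_proj = clip(0.9653) = 0.9653
y_proj = clip(0.8309) = 0.8309
Step 4: Evaluate f.
f(0.9653, 0.8309) = -10.5935


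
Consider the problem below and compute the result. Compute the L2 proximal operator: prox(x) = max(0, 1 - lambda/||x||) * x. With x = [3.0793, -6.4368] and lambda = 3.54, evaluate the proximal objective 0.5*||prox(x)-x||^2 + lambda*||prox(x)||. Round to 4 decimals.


Step 1: Compute ||x||.
||x|| = 7.1354
Step 2: Compute scaling factor.
scale = max(0, 1 - 3.54/7.1354) = 0.5039
Step 3: prox(x) = [1.5516, -3.2434]
||prox(x)|| = 3.5954
Step 4: Proximal objective.
0.5*||prox-x||^2 = 6.2658
lambda*||prox|| = 12.7277
Total = 18.9937


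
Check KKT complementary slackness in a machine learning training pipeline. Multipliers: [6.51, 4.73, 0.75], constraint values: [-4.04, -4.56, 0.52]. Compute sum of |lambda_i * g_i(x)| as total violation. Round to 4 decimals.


KKT complementary slackness check:
lambda_1 * g_1 = 6.51 * -4.04 = -26.3004
lambda_2 * g_2 = 4.73 * -4.56 = -21.5688
lambda_3 * g_3 = 0.75 * 0.52 = 0.39
Total violation = 26.3004 + 21.5688 + 0.39 = 48.2592


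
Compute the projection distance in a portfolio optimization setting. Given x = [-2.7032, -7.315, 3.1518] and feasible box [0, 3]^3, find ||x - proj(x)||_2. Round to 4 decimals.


Project each component onto [0, 3].
clip(-2.7032) = 0.0, clip(-7.315) = 0.0, clip(3.1518) = 3.0
Projection = [0.0, 0.0, 3.0]
Squared diffs: [7.3073, 53.5092, 0.023]
Distance = sqrt(60.8395) = 7.8


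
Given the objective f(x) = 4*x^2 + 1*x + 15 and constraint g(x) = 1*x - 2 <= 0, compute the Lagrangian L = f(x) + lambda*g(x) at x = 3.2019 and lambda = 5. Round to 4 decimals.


Step 1: Evaluate f(x).
f(3.2019) = 4*3.2019^2 + 1*3.2019 + 15 = 59.2106
Step 2: Evaluate g(x).
g(3.2019) = 1*3.2019 - 2 = 1.2019
Step 3: Compute Lagrangian.
L = 59.2106 + 5*1.2019 = 65.2201


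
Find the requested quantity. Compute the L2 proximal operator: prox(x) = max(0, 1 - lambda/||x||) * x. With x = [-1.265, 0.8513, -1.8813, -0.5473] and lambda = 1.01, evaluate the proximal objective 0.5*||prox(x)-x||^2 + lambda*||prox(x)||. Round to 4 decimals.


Step 1: Compute ||x||.
||x|| = 2.4827
Step 2: Compute scaling factor.
scale = max(0, 1 - 1.01/2.4827) = 0.5932
Step 3: prox(x) = [-0.7504, 0.505, -1.116, -0.3246]
||prox(x)|| = 1.4727
Step 4: Proximal objective.
0.5*||prox-x||^2 = 0.5101
lambda*||prox|| = 1.4874
Total = 1.9975


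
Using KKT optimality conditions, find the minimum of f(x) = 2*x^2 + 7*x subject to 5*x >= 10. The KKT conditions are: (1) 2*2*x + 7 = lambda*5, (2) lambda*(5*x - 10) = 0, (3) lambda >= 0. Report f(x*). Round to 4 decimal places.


Step 1: Try lambda = 0 (constraint inactive).
x_unc = -7/(2*2) = -1.75
Check: 5*-1.75 = -8.75 < 10 -- violated!
Step 2: Constraint must be active: 5*x = 10
x* = 10/5 = 2.0
lambda = (2*2*2.0 + 7)/5 = 3.0
Step 3: Compute optimal value.
f(x*) = 2*2.0^2 + 7*2.0 = 22.0


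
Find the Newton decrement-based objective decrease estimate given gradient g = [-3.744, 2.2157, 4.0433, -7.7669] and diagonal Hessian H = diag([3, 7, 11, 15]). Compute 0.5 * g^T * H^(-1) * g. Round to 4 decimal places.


Step 1: H is diagonal, so H^(-1) * g = [-1.248, 0.3165, 0.3676, -0.5178].
Step 2: g^T H^(-1) g = sum_i g_i^2 / H_ii
  = (-3.744)^2/3 + (2.2157)^2/7 + (4.0433)^2/11 + (-7.7669)^2/15
  = 4.6725 + 0.7013 + 1.4862 + 4.0216 = 10.8817
Step 3: Objective decrease = 0.5 * g^T H^(-1) g = 5.4409


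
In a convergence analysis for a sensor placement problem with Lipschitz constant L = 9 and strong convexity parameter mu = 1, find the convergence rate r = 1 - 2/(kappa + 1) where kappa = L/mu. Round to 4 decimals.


Step 1: Compute the condition number.
kappa = L/mu = 9/1 = 9.0
Step 2: Compute the convergence rate.
r = 1 - 2/(kappa + 1) = 1 - 2*mu/(L + mu) = (L - mu)/(L + mu) = 8/10 = 0.8


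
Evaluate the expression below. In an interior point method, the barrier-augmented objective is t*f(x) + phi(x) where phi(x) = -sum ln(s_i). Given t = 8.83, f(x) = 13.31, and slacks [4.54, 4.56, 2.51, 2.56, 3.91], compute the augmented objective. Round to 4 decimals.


Step 1: Compute log-barrier.
ln values: [1.5129, 1.5173, 0.9203, 0.94, 1.3635]
phi = -(1.5129 + 1.5173 + 0.9203 + 0.94 + 1.3635) = -6.2541
Step 2: Compute augmented objective.
t*f(x) = 8.83*13.31 = 117.5273
Total = 117.5273 - 6.2541 = 111.2732


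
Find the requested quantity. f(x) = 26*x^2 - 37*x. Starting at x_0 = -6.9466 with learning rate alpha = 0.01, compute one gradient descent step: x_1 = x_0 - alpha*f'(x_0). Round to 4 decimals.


We compute the gradient at x_0 and apply the update.
f'(x) = 52*x - 37
f'(-6.9466) = 52*-6.9466 - 37 = -398.2232
x_1 = -6.9466 - 0.01*-398.2232 = -2.9644


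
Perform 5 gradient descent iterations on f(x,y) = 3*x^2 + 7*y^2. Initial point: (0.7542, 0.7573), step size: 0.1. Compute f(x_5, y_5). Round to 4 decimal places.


Gradient descent on f(x,y) = 3*x^2 + 7*y^2.
Starting point: (0.7542, 0.7573), alpha = 0.1
Step 1: grad_x = 2*3*0.7542 = 4.5252, grad_y = 2*7*0.7573 = 10.6022
  x_1 = 0.7542 - 0.1*4.5252 = 0.3017
  y_1 = 0.7573 - 0.1*10.6022 = -0.3029
Step 2: grad_x = 2*3*0.3017 = 1.8101, grad_y = 2*7*-0.3029 = -4.2409
  x_2 = 0.3017 - 0.1*1.8101 = 0.1207
  y_2 = -0.3029 - 0.1*-4.2409 = 0.1212
Step 3: grad_x = 2*3*0.1207 = 0.724, grad_y = 2*7*0.1212 = 1.6964
  x_3 = 0.1207 - 0.1*0.724 = 0.0483
  y_3 = 0.1212 - 0.1*1.6964 = -0.0485
Step 4: grad_x = 2*3*0.0483 = 0.2896, grad_y = 2*7*-0.0485 = -0.6785
  x_4 = 0.0483 - 0.1*0.2896 = 0.0193
  y_4 = -0.0485 - 0.1*-0.6785 = 0.0194
Step 5: grad_x = 2*3*0.0193 = 0.1158, grad_y = 2*7*0.0194 = 0.2714
  x_5 = 0.0193 - 0.1*0.1158 = 0.0077
  y_5 = 0.0194 - 0.1*0.2714 = -0.0078
f(0.0077, -0.0078) = 3*0.0077^2 + 7*(-0.0078)^2 = 0.0006


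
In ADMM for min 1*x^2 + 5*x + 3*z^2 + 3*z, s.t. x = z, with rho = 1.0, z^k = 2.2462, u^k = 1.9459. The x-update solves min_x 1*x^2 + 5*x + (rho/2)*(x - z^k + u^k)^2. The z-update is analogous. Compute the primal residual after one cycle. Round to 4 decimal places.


ADMM iteration with rho = 1.0, z^k = 2.2462, u^k = 1.9459
Step 1: x-update.
Minimize 1*x^2 + 5*x + (1.0/2)*(x - 2.2462 + 1.9459)^2
FOC: (2*1 + 1.0)*x = -5 + 1.0*(2.2462 - 1.9459)
x^{k+1} = -1.5666
Step 2: z-update.
Minimize 3*z^2 + 3*z + (1.0/2)*(-1.5666 - z + 1.9459)^2
FOC: (2*3 + 1.0)*z = -3 + 1.0*(-1.5666 + 1.9459)
z^{k+1} = -0.3744
Step 3: u-update.
u^{k+1} = 1.9459 - 1.5666 + 0.3744 = 0.7537
Step 4: Primal residual = |-1.5666 + 0.3744| = 1.1922


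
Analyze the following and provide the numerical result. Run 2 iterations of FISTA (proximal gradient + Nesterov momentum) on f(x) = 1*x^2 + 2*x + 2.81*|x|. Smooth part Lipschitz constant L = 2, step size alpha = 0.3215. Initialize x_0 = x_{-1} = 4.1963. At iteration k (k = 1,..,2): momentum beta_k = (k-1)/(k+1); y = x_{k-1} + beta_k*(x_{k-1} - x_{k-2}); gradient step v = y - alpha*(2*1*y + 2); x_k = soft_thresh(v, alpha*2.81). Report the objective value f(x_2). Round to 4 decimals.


FISTA on f(x) = 1*x^2 + 2*x + 2.81*|x|
L = 2, alpha = 0.3215
Iteration 1: beta = 0.0, y = 4.1963 + 0.0*(4.1963 - 4.1963) = 4.1963
  grad(y) = 10.3926, v = y - alpha*grad = 0.8551
  prox(v) = soft_thresh(0.8551, 0.9034) = 0.0
Iteration 2: beta = 0.3333, y = 0.0 + 0.3333*(0.0 - 4.1963) = -1.3988
  grad(y) = -0.7975, v = y - alpha*grad = -1.1424
  prox(v) = soft_thresh(-1.1424, 0.9034) = -0.2389
f(x_2) = 1*(-0.2389)^2 + 2*(-0.2389) + 2.81*|-0.2389| = 0.2506


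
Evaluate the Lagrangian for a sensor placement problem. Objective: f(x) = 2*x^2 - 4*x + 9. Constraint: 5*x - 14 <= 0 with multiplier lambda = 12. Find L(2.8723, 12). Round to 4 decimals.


Step 1: Evaluate f(x).
f(2.8723) = 2*2.8723^2 - 4*2.8723 + 9 = 14.011
Step 2: Evaluate g(x).
g(2.8723) = 5*2.8723 - 14 = 0.3615
Step 3: Compute Lagrangian.
L = 14.011 + 12*0.3615 = 18.349


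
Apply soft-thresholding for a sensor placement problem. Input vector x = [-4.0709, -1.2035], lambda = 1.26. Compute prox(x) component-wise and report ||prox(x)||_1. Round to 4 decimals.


Soft-thresholding with lambda = 1.26:
prox(-4.0709) = sign(-4.0709)*max(|-4.0709| - 1.26, 0) = -2.8109
prox(-1.2035) = sign(-1.2035)*max(|-1.2035| - 1.26, 0) = 0.0
prox(x) = [-2.8109, 0.0]
||prox(x)||_1 = 2.8109 + 0.0 = 2.8109


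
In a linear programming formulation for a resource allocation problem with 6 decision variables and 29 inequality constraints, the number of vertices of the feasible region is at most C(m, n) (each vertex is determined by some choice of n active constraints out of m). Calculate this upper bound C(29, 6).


Each vertex corresponds to some choice of n active constraints out of m, so the number of vertices is at most C(m, n) = m! / (n!(m-n)!).
m = 29, n = 6
Numerator: 29 * 28 * 27 * 26 * 25 * 24
Denominator: 6! = 720
C(29, 6) = 475020


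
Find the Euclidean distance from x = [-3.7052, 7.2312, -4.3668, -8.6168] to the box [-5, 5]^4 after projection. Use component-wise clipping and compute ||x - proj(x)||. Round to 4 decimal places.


Project each component onto [-5, 5].
clip(-3.7052) = -3.7052, clip(7.2312) = 5.0, clip(-4.3668) = -4.3668, clip(-8.6168) = -5.0
Projection = [-3.7052, 5.0, -4.3668, -5.0]
Squared diffs: [0.0, 4.9783, 0.0, 13.0812]
Distance = sqrt(18.0595) = 4.2496


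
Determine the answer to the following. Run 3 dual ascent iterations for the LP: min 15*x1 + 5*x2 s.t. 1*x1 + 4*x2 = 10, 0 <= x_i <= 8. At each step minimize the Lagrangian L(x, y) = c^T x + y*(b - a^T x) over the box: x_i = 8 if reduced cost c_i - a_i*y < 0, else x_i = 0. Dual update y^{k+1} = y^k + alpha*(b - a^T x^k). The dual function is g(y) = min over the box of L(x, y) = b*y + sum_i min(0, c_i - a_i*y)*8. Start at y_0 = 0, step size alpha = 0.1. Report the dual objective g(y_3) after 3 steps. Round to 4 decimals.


Dual ascent for LP: min 15*x1 + 5*x2, 1*x1 + 4*x2 = 10, 0 <= x_i <= 8
Step 1: y^k = 0.0, reduced costs: (15.0, 5.0)
  x^k = (0.0, 0.0), subgradient = b - a^T x = 10.0
  y^{k+1} = 0.0 + 0.1*10.0 = 1.0
Step 2: y^k = 1.0, reduced costs: (14.0, 1.0)
  x^k = (0.0, 0.0), subgradient = b - a^T x = 10.0
  y^{k+1} = 1.0 + 0.1*10.0 = 2.0
Step 3: y^k = 2.0, reduced costs: (13.0, -3.0)
  x^k = (0.0, 8.0), subgradient = b - a^T x = -22.0
  y^{k+1} = 2.0 + 0.1*-22.0 = -0.2
Dual objective at y_3 = -0.2: reduced costs (15.2, 5.8), box minimizer x = (0.0, 0.0)
g(y_3) = b*y + (c1 - a1*y)*x1 + (c2 - a2*y)*x2 = 10*(-0.2) + 15.2*0.0 + 5.8*0.0 = -2.0 + 0.0 + 0.0 = -2.0


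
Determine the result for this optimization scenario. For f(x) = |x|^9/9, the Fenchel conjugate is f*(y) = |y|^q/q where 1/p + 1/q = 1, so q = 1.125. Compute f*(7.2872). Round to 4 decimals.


The conjugate exponent q satisfies 1/p + 1/q = 1.
p = 9, so q = 9/(9 - 1) = 1.125
|y|^q = 7.2872^1.125 = 9.3407
f*(7.2872) = 9.3407 / 1.125 = 8.3029


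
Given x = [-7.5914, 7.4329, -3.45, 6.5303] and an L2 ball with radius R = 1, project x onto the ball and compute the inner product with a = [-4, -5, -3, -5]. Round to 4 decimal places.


Step 1: Compute ||x|| (intermediates to 6 decimals).
||x|| = sqrt((-7.5914)^2 + 7.4329^2 + (-3.45)^2 + 6.5303^2) = 12.939269
Step 2: Project.
Since ||x|| > R, scale = R/||x|| = 1/12.939269 = 0.077284, proj(x) = scale * x
proj(x) = [-0.586694, 0.574444, -0.26663, 0.504688]
Step 3: Dot product.
a^T * proj(x) = -4*(-0.586694) - 5*0.574444 - 3*(-0.26663) - 5*0.504688 = -2.249


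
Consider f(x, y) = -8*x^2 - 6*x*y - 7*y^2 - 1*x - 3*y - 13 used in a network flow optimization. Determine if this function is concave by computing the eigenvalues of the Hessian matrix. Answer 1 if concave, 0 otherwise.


The Hessian of f(x,y) = -8*x^2 - 6*x*y - 7*y^2 - 1*x - 3*y - 13 is:
H = [[-16, -6], [-6, -14]]
Trace = -16 - 14 = -30
Determinant = -16*-14 - (-6)^2 = 188
Discriminant = (-30)^2 - 4*188 = 148.0
Eigenvalues: lambda_1 = -21.0828, lambda_2 = -8.9172
The function is concave.

1


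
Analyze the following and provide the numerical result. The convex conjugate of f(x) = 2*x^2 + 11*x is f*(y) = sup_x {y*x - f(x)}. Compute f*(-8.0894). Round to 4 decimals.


f*(y) = sup_x {y*x - a*x^2 - b*x} = sup_x {(y-b)*x - a*x^2}
FOC: (y - b) - 2a*x = 0 => x* = (y - b)/(2a)
x* = (-8.0894 - 11)/(2*2) = -4.7724
f*(-8.0894) = (y-b)^2/(4a) = (-8.0894 - 11)^2/(4*2)
= 364.4052/8 = 45.5506


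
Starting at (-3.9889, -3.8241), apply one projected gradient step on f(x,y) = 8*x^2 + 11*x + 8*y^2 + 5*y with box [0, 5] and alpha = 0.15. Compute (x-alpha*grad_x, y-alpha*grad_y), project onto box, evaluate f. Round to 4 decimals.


Step 1: Compute gradient at (-3.9889, -3.8241).
grad_x = 2*8*-3.9889 + 11 = -52.8224
grad_y = 2*8*-3.8241 + 5 = -56.1856
Step 2: Gradient step.
x_raw = -3.9889 - 0.15*-52.8224 = 3.9345
y_raw = -3.8241 - 0.15*-56.1856 = 4.6037
Step 3: Project onto [0, 5].
x_proj = clip(3.9345) = 3.9345
y_proj = clip(4.6037) = 4.6037
Step 4: Evaluate f.
f(3.9345, 4.6037) = 359.6929


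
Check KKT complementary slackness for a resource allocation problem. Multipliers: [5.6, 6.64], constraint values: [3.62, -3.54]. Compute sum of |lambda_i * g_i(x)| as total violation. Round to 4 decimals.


KKT complementary slackness check:
lambda_1 * g_1 = 5.6 * 3.62 = 20.272
lambda_2 * g_2 = 6.64 * -3.54 = -23.5056
Total violation = 20.272 + 23.5056 = 43.7776


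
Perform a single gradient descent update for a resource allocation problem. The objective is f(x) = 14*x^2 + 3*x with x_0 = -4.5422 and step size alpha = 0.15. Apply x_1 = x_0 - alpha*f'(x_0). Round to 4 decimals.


We compute the gradient at x_0 and apply the update.
f'(x) = 28*x + 3
f'(-4.5422) = 28*-4.5422 + 3 = -124.1816
x_1 = -4.5422 - 0.15*-124.1816 = 14.085


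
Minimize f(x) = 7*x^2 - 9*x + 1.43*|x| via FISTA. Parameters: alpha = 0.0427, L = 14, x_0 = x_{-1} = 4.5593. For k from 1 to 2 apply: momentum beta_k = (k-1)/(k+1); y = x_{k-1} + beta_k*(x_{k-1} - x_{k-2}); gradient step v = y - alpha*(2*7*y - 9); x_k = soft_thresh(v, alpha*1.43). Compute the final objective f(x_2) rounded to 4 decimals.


FISTA on f(x) = 7*x^2 - 9*x + 1.43*|x|
L = 14, alpha = 0.0427
Iteration 1: beta = 0.0, y = 4.5593 + 0.0*(4.5593 - 4.5593) = 4.5593
  grad(y) = 54.8302, v = y - alpha*grad = 2.2181
  prox(v) = soft_thresh(2.2181, 0.0611) = 2.157
Iteration 2: beta = 0.3333, y = 2.157 + 0.3333*(2.157 - 4.5593) = 1.3562
  grad(y) = 9.9871, v = y - alpha*grad = 0.9298
  prox(v) = soft_thresh(0.9298, 0.0611) = 0.8687
f(x_2) = 7*0.8687^2 - 9*0.8687 + 1.43*|0.8687| = -1.2935


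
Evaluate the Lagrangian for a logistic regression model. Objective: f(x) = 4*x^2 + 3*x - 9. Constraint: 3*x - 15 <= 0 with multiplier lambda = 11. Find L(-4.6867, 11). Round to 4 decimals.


Step 1: Evaluate f(x).
f(-4.6867) = 4*(-4.6867)^2 + 3*(-4.6867) - 9 = 64.8005
Step 2: Evaluate g(x).
g(-4.6867) = 3*-4.6867 - 15 = -29.0601
Step 3: Compute Lagrangian.
L = 64.8005 + 11*-29.0601 = -254.8606


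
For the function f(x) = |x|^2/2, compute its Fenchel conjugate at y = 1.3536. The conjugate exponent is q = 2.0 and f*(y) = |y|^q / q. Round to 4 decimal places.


The conjugate exponent q satisfies 1/p + 1/q = 1.
p = 2, so q = 2/(2 - 1) = 2.0
|y|^q = 1.3536^2.0 = 1.8322
f*(1.3536) = 1.8322 / 2.0 = 0.9161


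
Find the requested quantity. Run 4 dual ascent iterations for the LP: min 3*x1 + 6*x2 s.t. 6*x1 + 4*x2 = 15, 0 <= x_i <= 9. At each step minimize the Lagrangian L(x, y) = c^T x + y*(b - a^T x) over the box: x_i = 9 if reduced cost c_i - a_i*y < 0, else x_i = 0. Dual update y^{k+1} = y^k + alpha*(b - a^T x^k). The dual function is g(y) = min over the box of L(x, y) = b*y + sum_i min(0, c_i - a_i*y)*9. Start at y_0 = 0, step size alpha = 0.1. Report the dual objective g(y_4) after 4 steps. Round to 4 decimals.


Dual ascent for LP: min 3*x1 + 6*x2, 6*x1 + 4*x2 = 15, 0 <= x_i <= 9
Step 1: y^k = 0.0, reduced costs: (3.0, 6.0)
  x^k = (0.0, 0.0), subgradient = b - a^T x = 15.0
  y^{k+1} = 0.0 + 0.1*15.0 = 1.5
Step 2: y^k = 1.5, reduced costs: (-6.0, 0.0)
  x^k = (9.0, 0.0), subgradient = b - a^T x = -39.0
  y^{k+1} = 1.5 + 0.1*-39.0 = -2.4
Step 3: y^k = -2.4, reduced costs: (17.4, 15.6)
  x^k = (0.0, 0.0), subgradient = b - a^T x = 15.0
  y^{k+1} = -2.4 + 0.1*15.0 = -0.9
Step 4: y^k = -0.9, reduced costs: (8.4, 9.6)
  x^k = (0.0, 0.0), subgradient = b - a^T x = 15.0
  y^{k+1} = -0.9 + 0.1*15.0 = 0.6
Dual objective at y_4 = 0.6: reduced costs (-0.6, 3.6), box minimizer x = (9.0, 0.0)
g(y_4) = b*y + (c1 - a1*y)*x1 + (c2 - a2*y)*x2 = 15*0.6 + (-0.6)*9.0 + 3.6*0.0 = 9.0 - 5.4 + 0.0 = 3.6


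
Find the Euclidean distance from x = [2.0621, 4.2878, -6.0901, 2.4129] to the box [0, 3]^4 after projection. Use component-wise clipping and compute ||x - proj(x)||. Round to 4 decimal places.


Project each component onto [0, 3].
clip(2.0621) = 2.0621, clip(4.2878) = 3.0, clip(-6.0901) = 0.0, clip(2.4129) = 2.4129
Projection = [2.0621, 3.0, 0.0, 2.4129]
Squared diffs: [0.0, 1.6584, 37.0893, 0.0]
Distance = sqrt(38.7477) = 6.2248


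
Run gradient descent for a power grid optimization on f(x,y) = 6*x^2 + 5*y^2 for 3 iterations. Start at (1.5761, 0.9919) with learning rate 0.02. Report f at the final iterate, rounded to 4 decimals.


Gradient descent on f(x,y) = 6*x^2 + 5*y^2.
Starting point: (1.5761, 0.9919), alpha = 0.02
Step 1: grad_x = 2*6*1.5761 = 18.9132, grad_y = 2*5*0.9919 = 9.919
  x_1 = 1.5761 - 0.02*18.9132 = 1.1978
  y_1 = 0.9919 - 0.02*9.919 = 0.7935
Step 2: grad_x = 2*6*1.1978 = 14.374, grad_y = 2*5*0.7935 = 7.9352
  x_2 = 1.1978 - 0.02*14.374 = 0.9104
  y_2 = 0.7935 - 0.02*7.9352 = 0.6348
Step 3: grad_x = 2*6*0.9104 = 10.9243, grad_y = 2*5*0.6348 = 6.3482
  x_3 = 0.9104 - 0.02*10.9243 = 0.6919
  y_3 = 0.6348 - 0.02*6.3482 = 0.5079
f(0.6919, 0.5079) = 6*0.6919^2 + 5*0.5079^2 = 4.1617


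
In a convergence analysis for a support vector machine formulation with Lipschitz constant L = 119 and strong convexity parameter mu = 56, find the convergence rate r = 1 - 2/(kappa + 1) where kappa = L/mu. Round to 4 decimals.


Step 1: Compute the condition number.
kappa = L/mu = 119/56 = 2.125
Step 2: Compute the convergence rate.
r = 1 - 2/(kappa + 1) = 1 - 2*mu/(L + mu) = (L - mu)/(L + mu) = 63/175 = 0.36


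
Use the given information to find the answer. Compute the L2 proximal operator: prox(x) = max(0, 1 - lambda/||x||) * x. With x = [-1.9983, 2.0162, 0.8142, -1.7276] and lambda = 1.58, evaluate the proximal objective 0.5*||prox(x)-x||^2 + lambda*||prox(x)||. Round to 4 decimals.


Step 1: Compute ||x||.
||x|| = 3.4214
Step 2: Compute scaling factor.
scale = max(0, 1 - 1.58/3.4214) = 0.5382
Step 3: prox(x) = [-1.0755, 1.0851, 0.4382, -0.9298]
||prox(x)|| = 1.8414
Step 4: Proximal objective.
0.5*||prox-x||^2 = 1.2482
lambda*||prox|| = 2.9094
Total = 4.1576


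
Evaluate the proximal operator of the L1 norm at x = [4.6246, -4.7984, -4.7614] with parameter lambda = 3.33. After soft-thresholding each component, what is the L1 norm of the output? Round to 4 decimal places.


Soft-thresholding with lambda = 3.33:
prox(4.6246) = sign(4.6246)*max(|4.6246| - 3.33, 0) = 1.2946
prox(-4.7984) = sign(-4.7984)*max(|-4.7984| - 3.33, 0) = -1.4684
prox(-4.7614) = sign(-4.7614)*max(|-4.7614| - 3.33, 0) = -1.4314
prox(x) = [1.2946, -1.4684, -1.4314]
||prox(x)||_1 = 1.2946 + 1.4684 + 1.4314 = 4.1944


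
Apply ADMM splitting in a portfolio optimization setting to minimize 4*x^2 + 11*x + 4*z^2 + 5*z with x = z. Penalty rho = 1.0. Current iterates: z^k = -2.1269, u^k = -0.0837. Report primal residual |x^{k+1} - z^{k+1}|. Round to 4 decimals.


ADMM iteration with rho = 1.0, z^k = -2.1269, u^k = -0.0837
Step 1: x-update.
Minimize 4*x^2 + 11*x + (1.0/2)*(x + 2.1269 - 0.0837)^2
FOC: (2*4 + 1.0)*x = -11 + 1.0*(-2.1269 + 0.0837)
x^{k+1} = -1.4492
Step 2: z-update.
Minimize 4*z^2 + 5*z + (1.0/2)*(-1.4492 - z - 0.0837)^2
FOC: (2*4 + 1.0)*z = -5 + 1.0*(-1.4492 - 0.0837)
z^{k+1} = -0.7259
Step 3: u-update.
u^{k+1} = -0.0837 - 1.4492 + 0.7259 = -0.8071
Step 4: Primal residual = |-1.4492 + 0.7259| = 0.7234


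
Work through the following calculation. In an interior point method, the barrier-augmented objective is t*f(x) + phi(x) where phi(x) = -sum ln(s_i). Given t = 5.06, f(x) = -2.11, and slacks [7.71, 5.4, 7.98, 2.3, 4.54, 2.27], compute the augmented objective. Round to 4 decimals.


Step 1: Compute log-barrier.
ln values: [2.0425, 1.6864, 2.0769, 0.8329, 1.5129, 0.8198]
phi = -(2.0425 + 1.6864 + 2.0769 + 0.8329 + 1.5129 + 0.8198) = -8.9715
Step 2: Compute augmented objective.
t*f(x) = 5.06*-2.11 = -10.6766
Total = -10.6766 - 8.9715 = -19.6481


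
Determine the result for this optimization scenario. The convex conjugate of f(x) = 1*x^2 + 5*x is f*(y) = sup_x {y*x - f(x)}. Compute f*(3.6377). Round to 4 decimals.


f*(y) = sup_x {y*x - a*x^2 - b*x} = sup_x {(y-b)*x - a*x^2}
FOC: (y - b) - 2a*x = 0 => x* = (y - b)/(2a)
x* = (3.6377 - 5)/(2*1) = -0.6812
f*(3.6377) = (y-b)^2/(4a) = (3.6377 - 5)^2/(4*1)
= 1.8559/4 = 0.464


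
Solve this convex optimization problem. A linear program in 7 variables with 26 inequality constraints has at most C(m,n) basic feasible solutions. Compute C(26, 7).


Each vertex corresponds to some choice of n active constraints out of m, so the number of vertices is at most C(m, n) = m! / (n!(m-n)!).
m = 26, n = 7
Numerator: 26 * 25 * 24 * 23 * 22 * 21 * 20
Denominator: 7! = 5040
C(26, 7) = 657800


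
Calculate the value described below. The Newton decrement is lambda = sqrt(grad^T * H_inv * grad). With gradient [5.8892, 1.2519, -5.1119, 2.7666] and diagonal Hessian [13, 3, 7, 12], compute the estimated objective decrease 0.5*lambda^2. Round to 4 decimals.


Step 1: H is diagonal, so H^(-1) * g = [0.453, 0.4173, -0.7303, 0.2306].
Step 2: g^T H^(-1) g = sum_i g_i^2 / H_ii
  = (5.8892)^2/13 + (1.2519)^2/3 + (-5.1119)^2/7 + (2.7666)^2/12
  = 2.6679 + 0.5224 + 3.7331 + 0.6378 = 7.5612
Step 3: Objective decrease = 0.5 * g^T H^(-1) g = 3.7806


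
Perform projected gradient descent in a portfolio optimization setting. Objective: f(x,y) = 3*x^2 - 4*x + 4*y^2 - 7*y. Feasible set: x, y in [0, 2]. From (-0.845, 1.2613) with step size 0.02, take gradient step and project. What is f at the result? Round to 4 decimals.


Step 1: Compute gradient at (-0.845, 1.2613).
grad_x = 2*3*-0.845 - 4 = -9.07
grad_y = 2*4*1.2613 - 7 = 3.0904
Step 2: Gradient step.
x_raw = -0.845 - 0.02*-9.07 = -0.6636
y_raw = 1.2613 - 0.02*3.0904 = 1.1995
Step 3: Project onto [0, 2].
x_proj = clip(-0.6636) = 0.0
y_proj = clip(1.1995) = 1.1995
Step 4: Evaluate f.
f(0.0, 1.1995) = -2.6413


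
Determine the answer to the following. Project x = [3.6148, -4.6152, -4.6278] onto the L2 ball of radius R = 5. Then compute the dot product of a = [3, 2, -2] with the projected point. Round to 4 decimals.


Step 1: Compute ||x|| (intermediates to 6 decimals).
||x|| = sqrt(3.6148^2 + (-4.6152)^2 + (-4.6278)^2) = 7.468827
Step 2: Project.
Since ||x|| > R, scale = R/||x|| = 5/7.468827 = 0.669449, proj(x) = scale * x
proj(x) = [2.419924, -3.089641, -3.098076]
Step 3: Dot product.
a^T * proj(x) = 3*2.419924 + 2*(-3.089641) - 2*(-3.098076) = 7.2766


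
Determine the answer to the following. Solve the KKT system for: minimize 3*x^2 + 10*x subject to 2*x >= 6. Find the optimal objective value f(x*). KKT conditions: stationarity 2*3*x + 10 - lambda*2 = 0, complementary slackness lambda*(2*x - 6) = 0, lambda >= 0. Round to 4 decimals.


Step 1: Try lambda = 0 (constraint inactive).
x_unc = -10/(2*3) = -1.6667
Check: 2*-1.6667 = -3.3334 < 6 -- violated!
Step 2: Constraint must be active: 2*x = 6
x* = 6/2 = 3.0
lambda = (2*3*3.0 + 10)/2 = 14.0
Step 3: Compute optimal value.
f(x*) = 3*3.0^2 + 10*3.0 = 57.0


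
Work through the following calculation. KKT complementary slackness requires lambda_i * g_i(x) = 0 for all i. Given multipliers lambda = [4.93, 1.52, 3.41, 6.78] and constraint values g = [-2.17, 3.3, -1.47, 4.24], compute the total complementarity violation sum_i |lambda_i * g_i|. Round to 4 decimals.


KKT complementary slackness check:
lambda_1 * g_1 = 4.93 * -2.17 = -10.6981
lambda_2 * g_2 = 1.52 * 3.3 = 5.016
lambda_3 * g_3 = 3.41 * -1.47 = -5.0127
lambda_4 * g_4 = 6.78 * 4.24 = 28.7472
Total violation = 10.6981 + 5.016 + 5.0127 + 28.7472 = 49.474


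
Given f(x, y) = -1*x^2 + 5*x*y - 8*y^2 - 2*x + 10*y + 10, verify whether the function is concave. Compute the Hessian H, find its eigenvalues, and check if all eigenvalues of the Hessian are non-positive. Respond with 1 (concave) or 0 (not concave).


The Hessian of f(x,y) = -1*x^2 + 5*x*y - 8*y^2 - 2*x + 10*y + 10 is:
H = [[-2, 5], [5, -16]]
Trace = -2 - 16 = -18
Determinant = -2*-16 - (5)^2 = 7
Discriminant = (-18)^2 - 4*7 = 296.0
Eigenvalues: lambda_1 = -17.6023, lambda_2 = -0.3977
The function is concave.

1


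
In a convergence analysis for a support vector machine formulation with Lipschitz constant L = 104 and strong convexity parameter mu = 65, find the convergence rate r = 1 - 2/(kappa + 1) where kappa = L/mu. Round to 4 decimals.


Step 1: Compute the condition number.
kappa = L/mu = 104/65 = 1.6
Step 2: Compute the convergence rate.
r = 1 - 2/(kappa + 1) = 1 - 2*mu/(L + mu) = (L - mu)/(L + mu) = 39/169 = 0.2308


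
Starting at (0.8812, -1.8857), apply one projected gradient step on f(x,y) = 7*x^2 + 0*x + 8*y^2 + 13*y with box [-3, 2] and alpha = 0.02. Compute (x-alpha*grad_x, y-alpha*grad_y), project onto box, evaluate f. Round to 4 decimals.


Step 1: Compute gradient at (0.8812, -1.8857).
grad_x = 2*7*0.8812 + 0 = 12.3368
grad_y = 2*8*-1.8857 + 13 = -17.1712
Step 2: Gradient step.
x_raw = 0.8812 - 0.02*12.3368 = 0.6345
y_raw = -1.8857 - 0.02*-17.1712 = -1.5423
Step 3: Project onto [-3, 2].
x_proj = clip(0.6345) = 0.6345
y_proj = clip(-1.5423) = -1.5423
Step 4: Evaluate f.
f(0.6345, -1.5423) = 1.7971


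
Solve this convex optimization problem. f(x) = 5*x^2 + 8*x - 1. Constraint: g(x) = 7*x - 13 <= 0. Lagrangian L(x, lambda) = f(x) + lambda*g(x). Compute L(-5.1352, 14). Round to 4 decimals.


Step 1: Evaluate f(x).
f(-5.1352) = 5*(-5.1352)^2 + 8*(-5.1352) - 1 = 89.7698
Step 2: Evaluate g(x).
g(-5.1352) = 7*-5.1352 - 13 = -48.9464
Step 3: Compute Lagrangian.
L = 89.7698 + 14*-48.9464 = -595.4798


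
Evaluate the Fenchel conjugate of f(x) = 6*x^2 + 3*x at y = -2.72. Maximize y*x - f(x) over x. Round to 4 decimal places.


f*(y) = sup_x {y*x - a*x^2 - b*x} = sup_x {(y-b)*x - a*x^2}
FOC: (y - b) - 2a*x = 0 => x* = (y - b)/(2a)
x* = (-2.72 - 3)/(2*6) = -0.4767
f*(-2.72) = (y-b)^2/(4a) = (-2.72 - 3)^2/(4*6)
= 32.7184/24 = 1.3633


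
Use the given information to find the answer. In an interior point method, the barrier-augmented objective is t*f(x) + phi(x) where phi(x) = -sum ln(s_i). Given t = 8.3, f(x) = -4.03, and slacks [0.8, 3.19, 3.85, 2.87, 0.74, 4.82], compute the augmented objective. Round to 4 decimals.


Step 1: Compute log-barrier.
ln values: [-0.2231, 1.16, 1.3481, 1.0543, -0.3011, 1.5728]
phi = -(-0.2231 + 1.16 + 1.3481 + 1.0543 - 0.3011 + 1.5728) = -4.6109
Step 2: Compute augmented objective.
t*f(x) = 8.3*-4.03 = -33.449
Total = -33.449 - 4.6109 = -38.0599


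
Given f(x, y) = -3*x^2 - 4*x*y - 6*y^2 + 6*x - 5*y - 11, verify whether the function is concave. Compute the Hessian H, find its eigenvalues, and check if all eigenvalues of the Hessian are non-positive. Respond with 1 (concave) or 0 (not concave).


The Hessian of f(x,y) = -3*x^2 - 4*x*y - 6*y^2 + 6*x - 5*y - 11 is:
H = [[-6, -4], [-4, -12]]
Trace = -6 - 12 = -18
Determinant = -6*-12 - (-4)^2 = 56
Discriminant = (-18)^2 - 4*56 = 100.0
Eigenvalues: lambda_1 = -14.0, lambda_2 = -4.0
The function is concave.

1


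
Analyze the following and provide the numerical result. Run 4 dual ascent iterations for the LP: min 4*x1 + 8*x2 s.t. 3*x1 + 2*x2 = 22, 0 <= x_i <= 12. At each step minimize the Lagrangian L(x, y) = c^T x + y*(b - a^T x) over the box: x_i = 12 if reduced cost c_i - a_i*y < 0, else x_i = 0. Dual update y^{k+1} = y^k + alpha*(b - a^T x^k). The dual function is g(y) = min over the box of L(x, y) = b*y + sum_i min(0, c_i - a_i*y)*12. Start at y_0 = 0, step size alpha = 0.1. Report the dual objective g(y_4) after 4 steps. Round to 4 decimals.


Dual ascent for LP: min 4*x1 + 8*x2, 3*x1 + 2*x2 = 22, 0 <= x_i <= 12
Step 1: y^k = 0.0, reduced costs: (4.0, 8.0)
  x^k = (0.0, 0.0), subgradient = b - a^T x = 22.0
  y^{k+1} = 0.0 + 0.1*22.0 = 2.2
Step 2: y^k = 2.2, reduced costs: (-2.6, 3.6)
  x^k = (12.0, 0.0), subgradient = b - a^T x = -14.0
  y^{k+1} = 2.2 + 0.1*-14.0 = 0.8
Step 3: y^k = 0.8, reduced costs: (1.6, 6.4)
  x^k = (0.0, 0.0), subgradient = b - a^T x = 22.0
  y^{k+1} = 0.8 + 0.1*22.0 = 3.0
Step 4: y^k = 3.0, reduced costs: (-5.0, 2.0)
  x^k = (12.0, 0.0), subgradient = b - a^T x = -14.0
  y^{k+1} = 3.0 + 0.1*-14.0 = 1.6
Dual objective at y_4 = 1.6: reduced costs (-0.8, 4.8), box minimizer x = (12.0, 0.0)
g(y_4) = b*y + (c1 - a1*y)*x1 + (c2 - a2*y)*x2 = 22*1.6 + (-0.8)*12.0 + 4.8*0.0 = 35.2 - 9.6 + 0.0 = 25.6


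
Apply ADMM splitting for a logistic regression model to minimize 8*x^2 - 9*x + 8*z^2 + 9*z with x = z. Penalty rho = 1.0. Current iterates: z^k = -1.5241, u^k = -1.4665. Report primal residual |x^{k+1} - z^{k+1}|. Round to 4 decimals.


ADMM iteration with rho = 1.0, z^k = -1.5241, u^k = -1.4665
Step 1: x-update.
Minimize 8*x^2 - 9*x + (1.0/2)*(x + 1.5241 - 1.4665)^2
FOC: (2*8 + 1.0)*x = 9 + 1.0*(-1.5241 + 1.4665)
x^{k+1} = 0.526
Step 2: z-update.
Minimize 8*z^2 + 9*z + (1.0/2)*(0.526 - z - 1.4665)^2
FOC: (2*8 + 1.0)*z = -9 + 1.0*(0.526 - 1.4665)
z^{k+1} = -0.5847
Step 3: u-update.
u^{k+1} = -1.4665 + 0.526 + 0.5847 = -0.3557
Step 4: Primal residual = |0.526 + 0.5847| = 1.1108


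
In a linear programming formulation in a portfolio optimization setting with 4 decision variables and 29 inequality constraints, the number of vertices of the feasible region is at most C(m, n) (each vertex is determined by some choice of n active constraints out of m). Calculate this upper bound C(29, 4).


Each vertex corresponds to some choice of n active constraints out of m, so the number of vertices is at most C(m, n) = m! / (n!(m-n)!).
m = 29, n = 4
Numerator: 29 * 28 * 27 * 26
Denominator: 4! = 24
C(29, 4) = 23751


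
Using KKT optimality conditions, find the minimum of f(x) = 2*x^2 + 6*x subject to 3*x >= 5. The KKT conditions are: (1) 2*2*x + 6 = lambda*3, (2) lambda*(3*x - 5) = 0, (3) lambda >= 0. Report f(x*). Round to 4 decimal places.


Step 1: Try lambda = 0 (constraint inactive).
x_unc = -6/(2*2) = -1.5
Check: 3*-1.5 = -4.5 < 5 -- violated!
Step 2: Constraint must be active: 3*x = 5
x* = 5/3 = 1.6667 (rounded; the exact value 5/3 is used below)
lambda = (2*2*(5/3) + 6)/3 = 4.2222
Step 3: Compute optimal value.
f(x*) = 2*(5/3)^2 + 6*(5/3) = 15.5556


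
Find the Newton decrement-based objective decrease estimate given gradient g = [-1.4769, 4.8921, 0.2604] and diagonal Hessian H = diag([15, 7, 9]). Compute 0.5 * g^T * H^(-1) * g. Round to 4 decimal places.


Step 1: H is diagonal, so H^(-1) * g = [-0.0985, 0.6989, 0.0289].
Step 2: g^T H^(-1) g = sum_i g_i^2 / H_ii
  = (-1.4769)^2/15 + (4.8921)^2/7 + (0.2604)^2/9
  = 0.1454 + 3.4189 + 0.0075 = 3.5719
Step 3: Objective decrease = 0.5 * g^T H^(-1) g = 1.7859


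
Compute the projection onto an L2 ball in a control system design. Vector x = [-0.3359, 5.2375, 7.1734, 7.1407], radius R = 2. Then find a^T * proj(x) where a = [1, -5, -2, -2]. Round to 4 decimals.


Step 1: Compute ||x|| (intermediates to 6 decimals).
||x|| = sqrt((-0.3359)^2 + 5.2375^2 + 7.1734^2 + 7.1407^2) = 11.401381
Step 2: Project.
Since ||x|| > R, scale = R/||x|| = 2/11.401381 = 0.175417, proj(x) = scale * x
proj(x) = [-0.058923, 0.918747, 1.258336, 1.2526]
Step 3: Dot product.
a^T * proj(x) = 1*(-0.058923) - 5*0.918747 - 2*1.258336 - 2*1.2526 = -9.6745


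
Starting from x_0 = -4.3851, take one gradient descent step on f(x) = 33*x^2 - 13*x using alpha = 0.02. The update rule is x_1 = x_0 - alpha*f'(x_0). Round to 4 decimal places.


We compute the gradient at x_0 and apply the update.
f'(x) = 66*x - 13
f'(-4.3851) = 66*-4.3851 - 13 = -302.4166
x_1 = -4.3851 - 0.02*-302.4166 = 1.6632


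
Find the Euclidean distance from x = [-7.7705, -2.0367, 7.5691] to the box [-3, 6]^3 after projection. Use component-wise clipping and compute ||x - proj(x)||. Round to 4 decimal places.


Project each component onto [-3, 6].
clip(-7.7705) = -3.0, clip(-2.0367) = -2.0367, clip(7.5691) = 6.0
Projection = [-3.0, -2.0367, 6.0]
Squared diffs: [22.7577, 0.0, 2.4621]
Distance = sqrt(25.2198) = 5.0219


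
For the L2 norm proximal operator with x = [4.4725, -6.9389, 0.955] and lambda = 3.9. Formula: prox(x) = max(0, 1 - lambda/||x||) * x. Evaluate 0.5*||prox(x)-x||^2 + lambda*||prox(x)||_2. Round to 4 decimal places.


Step 1: Compute ||x||.
||x|| = 8.3105
Step 2: Compute scaling factor.
scale = max(0, 1 - 3.9/8.3105) = 0.5307
Step 3: prox(x) = [2.3736, -3.6826, 0.5068]
||prox(x)|| = 4.4105
Step 4: Proximal objective.
0.5*||prox-x||^2 = 7.605
lambda*||prox|| = 17.201
Total = 24.8058


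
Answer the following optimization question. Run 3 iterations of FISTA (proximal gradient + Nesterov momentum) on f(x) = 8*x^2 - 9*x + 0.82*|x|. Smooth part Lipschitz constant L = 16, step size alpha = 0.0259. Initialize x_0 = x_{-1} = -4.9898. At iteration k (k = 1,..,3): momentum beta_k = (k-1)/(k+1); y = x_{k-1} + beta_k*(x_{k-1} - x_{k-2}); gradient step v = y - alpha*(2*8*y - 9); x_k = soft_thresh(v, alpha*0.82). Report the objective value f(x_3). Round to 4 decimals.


FISTA on f(x) = 8*x^2 - 9*x + 0.82*|x|
L = 16, alpha = 0.0259
Iteration 1: beta = 0.0, y = -4.9898 + 0.0*(-4.9898 + 4.9898) = -4.9898
  grad(y) = -88.8368, v = y - alpha*grad = -2.6889
  prox(v) = soft_thresh(-2.6889, 0.0212) = -2.6677
Iteration 2: beta = 0.3333, y = -2.6677 + 0.3333*(-2.6677 + 4.9898) = -1.8937
  grad(y) = -39.2984, v = y - alpha*grad = -0.8758
  prox(v) = soft_thresh(-0.8758, 0.0212) = -0.8546
Iteration 3: beta = 0.5, y = -0.8546 + 0.5*(-0.8546 + 2.6677) = 0.052
  grad(y) = -8.1685, v = y - alpha*grad = 0.2635
  prox(v) = soft_thresh(0.2635, 0.0212) = 0.2423
f(x_3) = 8*0.2423^2 - 9*0.2423 + 0.82*|0.2423| = -1.5123


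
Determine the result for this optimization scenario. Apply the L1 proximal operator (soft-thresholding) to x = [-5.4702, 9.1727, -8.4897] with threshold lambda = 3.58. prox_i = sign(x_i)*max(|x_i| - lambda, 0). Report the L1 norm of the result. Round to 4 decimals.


Soft-thresholding with lambda = 3.58:
prox(-5.4702) = sign(-5.4702)*max(|-5.4702| - 3.58, 0) = -1.8902
prox(9.1727) = sign(9.1727)*max(|9.1727| - 3.58, 0) = 5.5927
prox(-8.4897) = sign(-8.4897)*max(|-8.4897| - 3.58, 0) = -4.9097
prox(x) = [-1.8902, 5.5927, -4.9097]
||prox(x)||_1 = 1.8902 + 5.5927 + 4.9097 = 12.3926


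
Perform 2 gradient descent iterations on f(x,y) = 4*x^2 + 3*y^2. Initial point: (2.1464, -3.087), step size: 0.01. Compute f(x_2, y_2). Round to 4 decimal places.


Gradient descent on f(x,y) = 4*x^2 + 3*y^2.
Starting point: (2.1464, -3.087), alpha = 0.01
Step 1: grad_x = 2*4*2.1464 = 17.1712, grad_y = 2*3*-3.087 = -18.522
  x_1 = 2.1464 - 0.01*17.1712 = 1.9747
  y_1 = -3.087 - 0.01*-18.522 = -2.9018
Step 2: grad_x = 2*4*1.9747 = 15.7975, grad_y = 2*3*-2.9018 = -17.4107
  x_2 = 1.9747 - 0.01*15.7975 = 1.8167
  y_2 = -2.9018 - 0.01*-17.4107 = -2.7277
f(1.8167, -2.7277) = 4*1.8167^2 + 3*(-2.7277)^2 = 35.5224


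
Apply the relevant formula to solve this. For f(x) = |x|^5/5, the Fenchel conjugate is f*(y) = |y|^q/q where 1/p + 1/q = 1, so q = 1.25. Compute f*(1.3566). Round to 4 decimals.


The conjugate exponent q satisfies 1/p + 1/q = 1.
p = 5, so q = 5/(5 - 1) = 1.25
|y|^q = 1.3566^1.25 = 1.4641
f*(1.3566) = 1.4641 / 1.25 = 1.1713


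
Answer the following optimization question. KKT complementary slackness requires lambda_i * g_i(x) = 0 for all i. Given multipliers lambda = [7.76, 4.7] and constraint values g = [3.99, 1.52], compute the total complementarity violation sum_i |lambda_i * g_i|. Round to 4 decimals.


KKT complementary slackness check:
lambda_1 * g_1 = 7.76 * 3.99 = 30.9624
lambda_2 * g_2 = 4.7 * 1.52 = 7.144
Total violation = 30.9624 + 7.144 = 38.1064


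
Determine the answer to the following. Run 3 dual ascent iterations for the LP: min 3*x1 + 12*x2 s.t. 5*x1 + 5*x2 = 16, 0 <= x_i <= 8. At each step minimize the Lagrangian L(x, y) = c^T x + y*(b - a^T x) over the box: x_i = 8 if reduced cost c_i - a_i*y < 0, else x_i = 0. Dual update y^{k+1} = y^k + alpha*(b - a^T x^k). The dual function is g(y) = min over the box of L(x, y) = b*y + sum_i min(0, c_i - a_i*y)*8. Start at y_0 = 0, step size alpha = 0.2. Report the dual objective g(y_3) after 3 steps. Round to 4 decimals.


Dual ascent for LP: min 3*x1 + 12*x2, 5*x1 + 5*x2 = 16, 0 <= x_i <= 8
Step 1: y^k = 0.0, reduced costs: (3.0, 12.0)
  x^k = (0.0, 0.0), subgradient = b - a^T x = 16.0
  y^{k+1} = 0.0 + 0.2*16.0 = 3.2
Step 2: y^k = 3.2, reduced costs: (-13.0, -4.0)
  x^k = (8.0, 8.0), subgradient = b - a^T x = -64.0
  y^{k+1} = 3.2 + 0.2*-64.0 = -9.6
Step 3: y^k = -9.6, reduced costs: (51.0, 60.0)
  x^k = (0.0, 0.0), subgradient = b - a^T x = 16.0
  y^{k+1} = -9.6 + 0.2*16.0 = -6.4
Dual objective at y_3 = -6.4: reduced costs (35.0, 44.0), box minimizer x = (0.0, 0.0)
g(y_3) = b*y + (c1 - a1*y)*x1 + (c2 - a2*y)*x2 = 16*(-6.4) + 35.0*0.0 + 44.0*0.0 = -102.4 + 0.0 + 0.0 = -102.4


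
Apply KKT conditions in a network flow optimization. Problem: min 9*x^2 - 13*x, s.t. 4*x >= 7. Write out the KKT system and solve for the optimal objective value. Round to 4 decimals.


Step 1: Try lambda = 0 (constraint inactive).
x_unc = 13/(2*9) = 0.7222
Check: 4*0.7222 = 2.8888 < 7 -- violated!
Step 2: Constraint must be active: 4*x = 7
x* = 7/4 = 1.75
lambda = (2*9*1.75 - 13)/4 = 4.625
Step 3: Compute optimal value.
f(x*) = 9*1.75^2 - 13*1.75 = 4.8125


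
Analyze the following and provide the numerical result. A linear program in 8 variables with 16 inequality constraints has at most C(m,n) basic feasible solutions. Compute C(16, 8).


Each vertex corresponds to some choice of n active constraints out of m, so the number of vertices is at most C(m, n) = m! / (n!(m-n)!).
m = 16, n = 8
Numerator: 16 * 15 * 14 * 13 * 12 * 11 * 10 * 9
Denominator: 8! = 40320
C(16, 8) = 12870


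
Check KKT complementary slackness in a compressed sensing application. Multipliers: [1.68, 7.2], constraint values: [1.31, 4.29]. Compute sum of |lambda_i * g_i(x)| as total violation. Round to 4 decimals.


KKT complementary slackness check:
lambda_1 * g_1 = 1.68 * 1.31 = 2.2008
lambda_2 * g_2 = 7.2 * 4.29 = 30.888
Total violation = 2.2008 + 30.888 = 33.0888


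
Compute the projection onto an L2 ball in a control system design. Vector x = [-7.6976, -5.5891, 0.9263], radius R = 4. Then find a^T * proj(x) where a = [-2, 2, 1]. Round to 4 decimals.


Step 1: Compute ||x|| (intermediates to 6 decimals).
||x|| = sqrt((-7.6976)^2 + (-5.5891)^2 + 0.9263^2) = 9.557673
Step 2: Project.
Since ||x|| > R, scale = R/||x|| = 4/9.557673 = 0.418512, proj(x) = scale * x
proj(x) = [-3.221538, -2.339105, 0.387668]
Step 3: Dot product.
a^T * proj(x) = -2*(-3.221538) + 2*(-2.339105) + 1*0.387668 = 2.1525
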